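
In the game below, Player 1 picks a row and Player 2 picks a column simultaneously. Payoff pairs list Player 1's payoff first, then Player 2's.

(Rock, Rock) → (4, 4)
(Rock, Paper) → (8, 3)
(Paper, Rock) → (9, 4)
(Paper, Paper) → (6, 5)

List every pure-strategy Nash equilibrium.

A profile is a Nash equilibrium when each player is best-responding to the other.
Player 1's best responses — vs Rock: Paper (payoff 9); vs Paper: Rock (payoff 8).
Player 2's best responses — vs Rock: Rock (payoff 4); vs Paper: Paper (payoff 5).
No cell has both players best-responding. For instance, Player 1's best reply to Rock is Paper, but against Paper Player 2 prefers Paper over Rock.

None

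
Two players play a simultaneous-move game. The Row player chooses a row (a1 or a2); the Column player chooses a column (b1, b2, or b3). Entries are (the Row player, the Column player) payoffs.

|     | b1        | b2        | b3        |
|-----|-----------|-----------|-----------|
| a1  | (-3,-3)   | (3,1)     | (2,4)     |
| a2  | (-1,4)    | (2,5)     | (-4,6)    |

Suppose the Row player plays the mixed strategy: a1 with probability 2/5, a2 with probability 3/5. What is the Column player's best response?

The Column player's best reply maximizes expected payoff against the mix.
b1: (2/5)·(-3) + (3/5)·4 = 6/5
b2: (2/5)·1 + (3/5)·5 = 17/5
b3: (2/5)·4 + (3/5)·6 = 26/5
Highest expected payoff is 26/5, from b3.

b3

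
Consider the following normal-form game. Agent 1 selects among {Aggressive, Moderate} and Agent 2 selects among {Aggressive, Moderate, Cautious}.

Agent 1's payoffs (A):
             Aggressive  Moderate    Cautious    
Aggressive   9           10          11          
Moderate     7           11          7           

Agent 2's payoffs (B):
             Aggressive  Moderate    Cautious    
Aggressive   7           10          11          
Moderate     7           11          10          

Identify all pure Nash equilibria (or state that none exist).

(Aggressive, Cautious) and (Moderate, Moderate)

Find each player's best response to every opponent strategy; NE are the intersections.
Agent 1's best responses — vs Aggressive: Aggressive (payoff 9); vs Moderate: Moderate (payoff 11); vs Cautious: Aggressive (payoff 11).
Agent 2's best responses — vs Aggressive: Cautious (payoff 11); vs Moderate: Moderate (payoff 11).
Mutual best responses occur at (Aggressive, Cautious) and (Moderate, Moderate); at each, neither player gains by switching.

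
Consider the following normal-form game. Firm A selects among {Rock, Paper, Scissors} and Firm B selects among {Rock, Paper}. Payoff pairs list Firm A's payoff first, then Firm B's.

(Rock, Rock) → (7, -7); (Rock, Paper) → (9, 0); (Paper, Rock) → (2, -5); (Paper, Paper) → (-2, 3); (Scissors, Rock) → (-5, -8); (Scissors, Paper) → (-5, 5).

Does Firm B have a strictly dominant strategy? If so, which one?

Check whether one of Firm B's strategies beats all alternatives regardless of what the opponent does.
Paper strictly dominates: vs Rock: 0 > -7; vs Paper: 3 > -5; vs Scissors: 5 > -8.

Paper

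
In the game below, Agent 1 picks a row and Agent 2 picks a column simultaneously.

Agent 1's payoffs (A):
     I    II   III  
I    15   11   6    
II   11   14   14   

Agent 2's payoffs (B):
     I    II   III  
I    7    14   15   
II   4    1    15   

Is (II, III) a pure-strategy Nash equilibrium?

Holding Agent 2 at III: Agent 1 gets 14 from II, versus 6 from I. No profitable deviation for Agent 1.
Holding Agent 1 at II: Agent 2 gets 15 from III, versus 4 from I, 1 from II. No profitable deviation for Agent 2 either.

Yes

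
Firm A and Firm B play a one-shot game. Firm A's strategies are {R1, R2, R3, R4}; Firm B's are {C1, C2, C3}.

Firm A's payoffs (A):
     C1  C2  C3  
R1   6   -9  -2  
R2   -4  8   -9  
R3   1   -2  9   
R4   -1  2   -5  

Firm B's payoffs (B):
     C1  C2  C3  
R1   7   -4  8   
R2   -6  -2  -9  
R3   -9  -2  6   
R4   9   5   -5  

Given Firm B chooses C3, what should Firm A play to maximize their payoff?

With Firm B fixed at C3, Firm A's payoffs are: R1 → -2, R2 → -9, R3 → 9, R4 → -5.
The maximum is 9, achieved by R3.

R3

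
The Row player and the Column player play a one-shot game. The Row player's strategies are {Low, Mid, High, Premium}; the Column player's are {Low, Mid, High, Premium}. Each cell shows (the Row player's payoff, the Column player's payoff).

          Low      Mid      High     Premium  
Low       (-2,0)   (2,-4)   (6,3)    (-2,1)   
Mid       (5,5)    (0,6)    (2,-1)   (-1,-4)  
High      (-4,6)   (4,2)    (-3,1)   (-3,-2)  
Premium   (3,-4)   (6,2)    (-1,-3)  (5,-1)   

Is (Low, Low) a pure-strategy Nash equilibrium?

Holding the Column player at Low: the Row player gets -2 from Low but could get 5 by switching to Mid. The Row player has a profitable deviation.

No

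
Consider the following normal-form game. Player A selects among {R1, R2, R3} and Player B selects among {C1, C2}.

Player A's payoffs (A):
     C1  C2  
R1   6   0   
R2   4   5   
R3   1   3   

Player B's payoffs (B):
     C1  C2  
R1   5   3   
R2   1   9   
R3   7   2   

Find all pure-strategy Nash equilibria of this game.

(R1, C1) and (R2, C2)

Find each player's best response to every opponent strategy; NE are the intersections.
Player A's best responses — vs C1: R1 (payoff 6); vs C2: R2 (payoff 5).
Player B's best responses — vs R1: C1 (payoff 5); vs R2: C2 (payoff 9); vs R3: C1 (payoff 7).
Mutual best responses occur at (R1, C1) and (R2, C2); at each, neither player gains by switching.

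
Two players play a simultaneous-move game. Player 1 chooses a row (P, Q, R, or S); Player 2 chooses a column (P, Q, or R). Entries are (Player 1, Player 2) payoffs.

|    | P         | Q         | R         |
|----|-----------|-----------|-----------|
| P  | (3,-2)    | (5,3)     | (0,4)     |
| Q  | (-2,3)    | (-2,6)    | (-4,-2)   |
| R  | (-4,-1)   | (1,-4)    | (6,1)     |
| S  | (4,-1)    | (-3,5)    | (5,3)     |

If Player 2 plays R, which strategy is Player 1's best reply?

R

With Player 2 fixed at R, Player 1's payoffs are: P → 0, Q → -4, R → 6, S → 5.
The maximum is 6, achieved by R.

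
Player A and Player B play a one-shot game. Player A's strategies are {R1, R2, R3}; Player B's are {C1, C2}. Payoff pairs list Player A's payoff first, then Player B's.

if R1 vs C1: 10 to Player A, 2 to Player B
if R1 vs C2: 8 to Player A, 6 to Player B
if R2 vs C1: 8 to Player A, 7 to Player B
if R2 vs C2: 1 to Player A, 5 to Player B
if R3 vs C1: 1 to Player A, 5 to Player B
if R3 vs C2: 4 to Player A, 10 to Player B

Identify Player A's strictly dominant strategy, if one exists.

R1

Check whether one of Player A's strategies beats all alternatives regardless of what the opponent does.
R1 strictly dominates: vs C1: 10 > each of {8, 1}; vs C2: 8 > each of {1, 4}.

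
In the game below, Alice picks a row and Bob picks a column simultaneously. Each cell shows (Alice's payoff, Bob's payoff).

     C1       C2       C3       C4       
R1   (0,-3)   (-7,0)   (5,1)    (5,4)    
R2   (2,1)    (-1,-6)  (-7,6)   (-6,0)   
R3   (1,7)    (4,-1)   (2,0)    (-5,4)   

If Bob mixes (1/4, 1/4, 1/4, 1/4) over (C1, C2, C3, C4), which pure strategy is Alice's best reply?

Compute Alice's expected payoff from each pure strategy against the given mix.
R1: (1/4)·0 + (1/4)·(-7) + (1/4)·5 + (1/4)·5 = 3/4
R2: (1/4)·2 + (1/4)·(-1) + (1/4)·(-7) + (1/4)·(-6) = -3
R3: (1/4)·1 + (1/4)·4 + (1/4)·2 + (1/4)·(-5) = 1/2
Highest expected payoff is 3/4, from R1.

R1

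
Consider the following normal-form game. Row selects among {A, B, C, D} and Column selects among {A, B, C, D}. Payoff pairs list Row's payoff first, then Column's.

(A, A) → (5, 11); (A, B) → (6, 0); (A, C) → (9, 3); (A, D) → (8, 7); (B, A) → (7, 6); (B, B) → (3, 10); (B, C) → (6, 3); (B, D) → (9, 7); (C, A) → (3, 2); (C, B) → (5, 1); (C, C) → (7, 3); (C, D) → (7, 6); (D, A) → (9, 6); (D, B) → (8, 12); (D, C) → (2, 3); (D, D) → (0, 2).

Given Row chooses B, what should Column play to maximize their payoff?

With Row fixed at B, Column's payoffs are: A → 6, B → 10, C → 3, D → 7.
The maximum is 10, achieved by B.

B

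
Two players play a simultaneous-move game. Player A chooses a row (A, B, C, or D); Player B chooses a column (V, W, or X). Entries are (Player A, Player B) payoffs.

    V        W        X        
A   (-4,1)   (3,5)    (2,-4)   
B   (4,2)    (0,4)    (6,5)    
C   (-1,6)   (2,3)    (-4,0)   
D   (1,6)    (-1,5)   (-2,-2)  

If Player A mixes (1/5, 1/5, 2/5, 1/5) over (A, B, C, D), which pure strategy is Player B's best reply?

Player B's best reply maximizes expected payoff against the mix.
V: (1/5)·1 + (1/5)·2 + (2/5)·6 + (1/5)·6 = 21/5
W: (1/5)·5 + (1/5)·4 + (2/5)·3 + (1/5)·5 = 4
X: (1/5)·(-4) + (1/5)·5 + (2/5)·0 + (1/5)·(-2) = -1/5
Highest expected payoff is 21/5, from V.

V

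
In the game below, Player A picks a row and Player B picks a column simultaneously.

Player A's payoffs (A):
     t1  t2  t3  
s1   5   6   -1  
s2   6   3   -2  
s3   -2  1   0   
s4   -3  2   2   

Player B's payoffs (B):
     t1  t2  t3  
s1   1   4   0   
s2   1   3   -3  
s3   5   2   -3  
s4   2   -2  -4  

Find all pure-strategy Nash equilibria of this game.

Find each player's best response to every opponent strategy; NE are the intersections.
Player A's best responses — vs t1: s2 (payoff 6); vs t2: s1 (payoff 6); vs t3: s4 (payoff 2).
Player B's best responses — vs s1: t2 (payoff 4); vs s2: t2 (payoff 3); vs s3: t1 (payoff 5); vs s4: t1 (payoff 2).
The only mutual best response is (s1, t2); neither player gains by switching there.

(s1, t2)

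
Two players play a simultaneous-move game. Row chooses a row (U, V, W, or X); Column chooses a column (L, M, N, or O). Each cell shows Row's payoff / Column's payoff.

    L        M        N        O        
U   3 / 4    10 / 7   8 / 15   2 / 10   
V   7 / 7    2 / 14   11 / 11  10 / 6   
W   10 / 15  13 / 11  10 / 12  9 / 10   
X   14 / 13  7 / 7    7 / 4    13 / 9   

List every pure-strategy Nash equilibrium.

Check mutual best responses: a cell is a NE iff neither player can gain by unilaterally deviating.
Row's best responses — vs L: X (payoff 14); vs M: W (payoff 13); vs N: V (payoff 11); vs O: X (payoff 13).
Column's best responses — vs U: N (payoff 15); vs V: M (payoff 14); vs W: L (payoff 15); vs X: L (payoff 13).
The only mutual best response is (X, L); neither player gains by switching there.

(X, L)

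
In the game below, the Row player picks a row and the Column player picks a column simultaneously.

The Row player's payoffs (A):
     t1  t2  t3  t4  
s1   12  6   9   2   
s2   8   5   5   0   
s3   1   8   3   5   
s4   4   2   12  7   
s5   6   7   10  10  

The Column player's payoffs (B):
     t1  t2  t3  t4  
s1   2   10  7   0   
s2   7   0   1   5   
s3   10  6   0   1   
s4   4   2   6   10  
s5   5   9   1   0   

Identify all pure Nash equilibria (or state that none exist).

Check mutual best responses: a cell is a NE iff neither player can gain by unilaterally deviating.
The Row player's best responses — vs t1: s1 (payoff 12); vs t2: s3 (payoff 8); vs t3: s4 (payoff 12); vs t4: s5 (payoff 10).
The Column player's best responses — vs s1: t2 (payoff 10); vs s2: t1 (payoff 7); vs s3: t1 (payoff 10); vs s4: t4 (payoff 10); vs s5: t2 (payoff 9).
No cell has both players best-responding. For instance, the Row player's best reply to t1 is s1, but against s1 the Column player prefers t2 over t1.

None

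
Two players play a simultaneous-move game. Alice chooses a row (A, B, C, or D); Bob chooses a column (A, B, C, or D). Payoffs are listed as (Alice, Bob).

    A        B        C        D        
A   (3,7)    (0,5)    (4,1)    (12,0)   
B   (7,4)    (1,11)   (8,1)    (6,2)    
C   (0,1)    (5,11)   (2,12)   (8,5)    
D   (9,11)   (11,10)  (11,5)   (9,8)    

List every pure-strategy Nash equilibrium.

A profile is a Nash equilibrium when each player is best-responding to the other.
Alice's best responses — vs A: D (payoff 9); vs B: D (payoff 11); vs C: D (payoff 11); vs D: A (payoff 12).
Bob's best responses — vs A: A (payoff 7); vs B: B (payoff 11); vs C: C (payoff 12); vs D: A (payoff 11).
The only mutual best response is (D, A); neither player gains by switching there.

(D, A)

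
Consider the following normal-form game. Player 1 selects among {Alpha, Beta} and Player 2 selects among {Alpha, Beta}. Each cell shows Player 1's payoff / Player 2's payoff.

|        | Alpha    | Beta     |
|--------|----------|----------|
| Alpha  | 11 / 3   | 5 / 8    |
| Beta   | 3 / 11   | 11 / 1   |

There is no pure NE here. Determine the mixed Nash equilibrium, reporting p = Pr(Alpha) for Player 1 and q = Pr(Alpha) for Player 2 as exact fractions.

Each player's mixing probability is pinned down by making the *other* player indifferent.
Player 2 indifferent between Alpha and Beta: p·3 + (1−p)·11 = p·8 + (1−p)·1 ⟹ 11 + (-8)p = 1 + 7p ⟹ p = 2/3.
Player 1 indifferent between Alpha and Beta: q·11 + (1−q)·5 = q·3 + (1−q)·11 ⟹ 5 + 6q = 11 + (-8)q ⟹ q = 3/7.

p = 2/3, q = 3/7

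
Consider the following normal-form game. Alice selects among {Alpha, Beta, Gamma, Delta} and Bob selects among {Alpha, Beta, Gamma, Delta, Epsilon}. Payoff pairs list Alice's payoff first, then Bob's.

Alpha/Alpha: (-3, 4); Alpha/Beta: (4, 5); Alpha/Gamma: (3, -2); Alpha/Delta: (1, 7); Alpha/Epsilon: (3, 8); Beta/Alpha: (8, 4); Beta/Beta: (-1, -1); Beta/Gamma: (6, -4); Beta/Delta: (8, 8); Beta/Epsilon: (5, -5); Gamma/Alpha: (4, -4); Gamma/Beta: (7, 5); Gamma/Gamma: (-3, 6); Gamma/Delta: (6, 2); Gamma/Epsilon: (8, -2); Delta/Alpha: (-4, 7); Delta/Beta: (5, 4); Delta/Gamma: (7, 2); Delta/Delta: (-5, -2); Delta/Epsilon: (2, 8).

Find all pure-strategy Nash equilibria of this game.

(Beta, Delta)

Check mutual best responses: a cell is a NE iff neither player can gain by unilaterally deviating.
Alice's best responses — vs Alpha: Beta (payoff 8); vs Beta: Gamma (payoff 7); vs Gamma: Delta (payoff 7); vs Delta: Beta (payoff 8); vs Epsilon: Gamma (payoff 8).
Bob's best responses — vs Alpha: Epsilon (payoff 8); vs Beta: Delta (payoff 8); vs Gamma: Gamma (payoff 6); vs Delta: Epsilon (payoff 8).
The only mutual best response is (Beta, Delta); neither player gains by switching there.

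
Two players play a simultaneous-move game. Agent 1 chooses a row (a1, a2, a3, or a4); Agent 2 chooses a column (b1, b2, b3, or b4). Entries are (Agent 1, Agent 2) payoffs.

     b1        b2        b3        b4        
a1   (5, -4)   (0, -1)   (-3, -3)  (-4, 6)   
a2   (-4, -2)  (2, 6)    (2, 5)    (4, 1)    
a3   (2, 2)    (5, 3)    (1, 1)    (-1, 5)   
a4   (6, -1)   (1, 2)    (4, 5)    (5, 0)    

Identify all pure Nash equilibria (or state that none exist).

Check mutual best responses: a cell is a NE iff neither player can gain by unilaterally deviating.
Agent 1's best responses — vs b1: a4 (payoff 6); vs b2: a3 (payoff 5); vs b3: a4 (payoff 4); vs b4: a4 (payoff 5).
Agent 2's best responses — vs a1: b4 (payoff 6); vs a2: b2 (payoff 6); vs a3: b4 (payoff 5); vs a4: b3 (payoff 5).
The only mutual best response is (a4, b3); neither player gains by switching there.

(a4, b3)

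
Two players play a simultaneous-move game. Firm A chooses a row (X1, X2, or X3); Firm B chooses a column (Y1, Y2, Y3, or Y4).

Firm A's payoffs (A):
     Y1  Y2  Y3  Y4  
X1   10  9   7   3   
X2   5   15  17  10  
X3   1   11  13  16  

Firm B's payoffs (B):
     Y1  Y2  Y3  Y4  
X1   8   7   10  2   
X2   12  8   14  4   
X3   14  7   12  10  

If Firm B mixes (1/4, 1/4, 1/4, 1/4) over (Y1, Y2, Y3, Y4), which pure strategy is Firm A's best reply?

Compute Firm A's expected payoff from each pure strategy against the given mix.
X1: (1/4)·10 + (1/4)·9 + (1/4)·7 + (1/4)·3 = 29/4
X2: (1/4)·5 + (1/4)·15 + (1/4)·17 + (1/4)·10 = 47/4
X3: (1/4)·1 + (1/4)·11 + (1/4)·13 + (1/4)·16 = 41/4
Highest expected payoff is 47/4, from X2.

X2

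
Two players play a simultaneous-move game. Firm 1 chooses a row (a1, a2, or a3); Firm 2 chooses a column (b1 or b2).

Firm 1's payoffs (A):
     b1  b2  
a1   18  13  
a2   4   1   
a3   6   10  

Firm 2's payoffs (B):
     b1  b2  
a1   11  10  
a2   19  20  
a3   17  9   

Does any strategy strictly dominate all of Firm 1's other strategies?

a1

Check whether one of Firm 1's strategies beats all alternatives regardless of what the opponent does.
a1 strictly dominates: vs b1: 18 > each of {4, 6}; vs b2: 13 > each of {1, 10}.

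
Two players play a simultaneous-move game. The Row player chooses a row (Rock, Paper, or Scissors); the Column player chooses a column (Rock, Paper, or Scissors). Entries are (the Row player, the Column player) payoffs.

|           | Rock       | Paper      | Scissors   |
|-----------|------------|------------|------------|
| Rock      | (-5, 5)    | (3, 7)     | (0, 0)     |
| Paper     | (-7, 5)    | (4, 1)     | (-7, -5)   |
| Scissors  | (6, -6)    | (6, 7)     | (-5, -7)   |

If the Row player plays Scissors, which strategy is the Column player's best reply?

With the Row player fixed at Scissors, the Column player's payoffs are: Rock → -6, Paper → 7, Scissors → -7.
The maximum is 7, achieved by Paper.

Paper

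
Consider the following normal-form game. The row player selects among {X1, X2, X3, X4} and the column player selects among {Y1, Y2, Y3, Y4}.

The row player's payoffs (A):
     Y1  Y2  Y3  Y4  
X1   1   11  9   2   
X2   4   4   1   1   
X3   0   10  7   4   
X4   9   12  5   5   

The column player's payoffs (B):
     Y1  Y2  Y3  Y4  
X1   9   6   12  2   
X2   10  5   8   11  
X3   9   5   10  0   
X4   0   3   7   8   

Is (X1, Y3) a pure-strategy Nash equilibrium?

Yes

Holding the column player at Y3: the row player gets 9 from X1, versus 1 from X2, 7 from X3, 5 from X4. No profitable deviation for the row player.
Holding the row player at X1: the column player gets 12 from Y3, versus 9 from Y1, 6 from Y2, 2 from Y4. No profitable deviation for the column player either.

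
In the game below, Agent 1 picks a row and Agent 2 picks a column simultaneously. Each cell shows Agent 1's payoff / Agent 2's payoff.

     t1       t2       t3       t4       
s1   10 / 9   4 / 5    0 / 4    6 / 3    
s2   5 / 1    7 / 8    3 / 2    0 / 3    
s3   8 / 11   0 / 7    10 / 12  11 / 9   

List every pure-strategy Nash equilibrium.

Find each player's best response to every opponent strategy; NE are the intersections.
Agent 1's best responses — vs t1: s1 (payoff 10); vs t2: s2 (payoff 7); vs t3: s3 (payoff 10); vs t4: s3 (payoff 11).
Agent 2's best responses — vs s1: t1 (payoff 9); vs s2: t2 (payoff 8); vs s3: t3 (payoff 12).
Mutual best responses occur at (s1, t1), (s2, t2), and (s3, t3); at each, neither player gains by switching.

(s1, t1), (s2, t2), and (s3, t3)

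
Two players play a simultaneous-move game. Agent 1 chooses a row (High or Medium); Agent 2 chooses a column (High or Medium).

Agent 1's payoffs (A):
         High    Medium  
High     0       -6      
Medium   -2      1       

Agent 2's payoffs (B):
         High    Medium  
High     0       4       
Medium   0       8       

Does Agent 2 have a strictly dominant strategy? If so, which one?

Medium

Check whether one of Agent 2's strategies beats all alternatives regardless of what the opponent does.
Medium strictly dominates: vs High: 4 > 0; vs Medium: 8 > 0.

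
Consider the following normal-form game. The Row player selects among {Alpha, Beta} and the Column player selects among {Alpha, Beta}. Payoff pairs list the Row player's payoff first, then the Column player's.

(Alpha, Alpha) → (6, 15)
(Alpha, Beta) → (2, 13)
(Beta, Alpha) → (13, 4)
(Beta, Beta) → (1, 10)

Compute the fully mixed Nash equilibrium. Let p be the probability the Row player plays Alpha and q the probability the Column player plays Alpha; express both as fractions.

In a mixed NE each player is indifferent between their pure strategies, so the opponent's mix sets the indifference.
The Column player indifferent between Alpha and Beta: p·15 + (1−p)·4 = p·13 + (1−p)·10 ⟹ 4 + 11p = 10 + 3p ⟹ p = 3/4.
The Row player indifferent between Alpha and Beta: q·6 + (1−q)·2 = q·13 + (1−q)·1 ⟹ 2 + 4q = 1 + 12q ⟹ q = 1/8.

p = 3/4, q = 1/8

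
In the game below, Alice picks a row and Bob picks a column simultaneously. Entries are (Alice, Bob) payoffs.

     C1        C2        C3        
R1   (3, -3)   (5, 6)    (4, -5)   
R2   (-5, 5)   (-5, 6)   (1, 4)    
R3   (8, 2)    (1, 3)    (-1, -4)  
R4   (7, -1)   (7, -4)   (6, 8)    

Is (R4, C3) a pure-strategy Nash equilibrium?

Holding Bob at C3: Alice gets 6 from R4, versus 4 from R1, 1 from R2, -1 from R3. No profitable deviation for Alice.
Holding Alice at R4: Bob gets 8 from C3, versus -1 from C1, -4 from C2. No profitable deviation for Bob either.

Yes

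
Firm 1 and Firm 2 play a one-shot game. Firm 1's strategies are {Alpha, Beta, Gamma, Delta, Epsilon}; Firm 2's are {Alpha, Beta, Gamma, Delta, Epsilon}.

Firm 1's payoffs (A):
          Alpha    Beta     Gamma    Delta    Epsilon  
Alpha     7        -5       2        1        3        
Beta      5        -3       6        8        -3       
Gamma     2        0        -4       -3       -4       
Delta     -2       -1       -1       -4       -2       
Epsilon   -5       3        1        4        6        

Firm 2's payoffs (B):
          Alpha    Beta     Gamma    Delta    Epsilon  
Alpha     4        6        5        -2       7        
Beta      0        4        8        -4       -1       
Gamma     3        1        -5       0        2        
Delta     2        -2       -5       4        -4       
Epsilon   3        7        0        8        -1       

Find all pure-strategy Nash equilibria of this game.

(Beta, Gamma)

A profile is a Nash equilibrium when each player is best-responding to the other.
Firm 1's best responses — vs Alpha: Alpha (payoff 7); vs Beta: Epsilon (payoff 3); vs Gamma: Beta (payoff 6); vs Delta: Beta (payoff 8); vs Epsilon: Epsilon (payoff 6).
Firm 2's best responses — vs Alpha: Epsilon (payoff 7); vs Beta: Gamma (payoff 8); vs Gamma: Alpha (payoff 3); vs Delta: Delta (payoff 4); vs Epsilon: Delta (payoff 8).
The only mutual best response is (Beta, Gamma); neither player gains by switching there.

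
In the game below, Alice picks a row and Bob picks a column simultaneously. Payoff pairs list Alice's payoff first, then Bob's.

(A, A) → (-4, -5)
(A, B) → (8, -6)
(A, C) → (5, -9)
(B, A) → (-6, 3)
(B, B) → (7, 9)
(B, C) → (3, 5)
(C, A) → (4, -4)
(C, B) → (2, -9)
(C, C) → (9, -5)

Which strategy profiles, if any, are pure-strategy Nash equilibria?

Check mutual best responses: a cell is a NE iff neither player can gain by unilaterally deviating.
Alice's best responses — vs A: C (payoff 4); vs B: A (payoff 8); vs C: C (payoff 9).
Bob's best responses — vs A: A (payoff -5); vs B: B (payoff 9); vs C: A (payoff -4).
The only mutual best response is (C, A); neither player gains by switching there.

(C, A)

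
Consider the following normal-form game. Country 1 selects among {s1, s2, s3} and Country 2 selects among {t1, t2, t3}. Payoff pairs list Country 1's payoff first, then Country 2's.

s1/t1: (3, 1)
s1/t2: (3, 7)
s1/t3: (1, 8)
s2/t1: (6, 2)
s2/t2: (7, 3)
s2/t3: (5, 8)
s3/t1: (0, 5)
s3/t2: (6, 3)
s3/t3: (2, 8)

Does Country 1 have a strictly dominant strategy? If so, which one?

s2

A strategy is strictly dominant if it gives Country 1 a strictly higher payoff than every other strategy, against every choice by the opponent.
s2 strictly dominates: vs t1: 6 > each of {3, 0}; vs t2: 7 > each of {3, 6}; vs t3: 5 > each of {1, 2}.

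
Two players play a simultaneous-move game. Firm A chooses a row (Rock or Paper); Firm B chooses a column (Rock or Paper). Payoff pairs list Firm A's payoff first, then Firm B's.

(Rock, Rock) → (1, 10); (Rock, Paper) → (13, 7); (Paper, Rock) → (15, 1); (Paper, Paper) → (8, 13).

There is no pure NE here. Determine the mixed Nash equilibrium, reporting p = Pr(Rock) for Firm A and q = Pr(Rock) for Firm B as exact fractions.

p = 4/5, q = 5/19

In a mixed NE each player is indifferent between their pure strategies, so the opponent's mix sets the indifference.
Firm B indifferent between Rock and Paper: p·10 + (1−p)·1 = p·7 + (1−p)·13 ⟹ 1 + 9p = 13 + (-6)p ⟹ p = 4/5.
Firm A indifferent between Rock and Paper: q·1 + (1−q)·13 = q·15 + (1−q)·8 ⟹ 13 + (-12)q = 8 + 7q ⟹ q = 5/19.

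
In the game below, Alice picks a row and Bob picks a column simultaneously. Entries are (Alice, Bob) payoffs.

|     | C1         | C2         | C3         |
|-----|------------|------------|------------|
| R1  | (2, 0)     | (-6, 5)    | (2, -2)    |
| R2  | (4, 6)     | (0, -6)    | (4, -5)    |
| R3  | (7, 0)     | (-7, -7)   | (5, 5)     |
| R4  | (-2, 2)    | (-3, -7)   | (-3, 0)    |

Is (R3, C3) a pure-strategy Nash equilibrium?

Holding Bob at C3: Alice gets 5 from R3, versus 2 from R1, 4 from R2, -3 from R4. No profitable deviation for Alice.
Holding Alice at R3: Bob gets 5 from C3, versus 0 from C1, -7 from C2. No profitable deviation for Bob either.

Yes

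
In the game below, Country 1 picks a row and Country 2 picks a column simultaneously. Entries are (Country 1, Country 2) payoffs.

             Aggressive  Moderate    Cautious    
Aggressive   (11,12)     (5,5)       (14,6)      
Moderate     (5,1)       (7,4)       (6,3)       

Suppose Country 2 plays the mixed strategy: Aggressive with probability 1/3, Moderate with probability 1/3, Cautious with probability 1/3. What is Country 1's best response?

Aggressive

Compute Country 1's expected payoff from each pure strategy against the given mix.
Aggressive: (1/3)·11 + (1/3)·5 + (1/3)·14 = 10
Moderate: (1/3)·5 + (1/3)·7 + (1/3)·6 = 6
Highest expected payoff is 10, from Aggressive.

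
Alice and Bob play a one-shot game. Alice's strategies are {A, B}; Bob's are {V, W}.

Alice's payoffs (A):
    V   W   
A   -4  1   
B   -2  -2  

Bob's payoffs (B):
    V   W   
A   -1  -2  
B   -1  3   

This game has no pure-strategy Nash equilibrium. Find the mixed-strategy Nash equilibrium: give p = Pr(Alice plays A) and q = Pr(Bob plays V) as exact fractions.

In a mixed NE each player is indifferent between their pure strategies, so the opponent's mix sets the indifference.
Bob indifferent between V and W: p·(-1) + (1−p)·(-1) = p·(-2) + (1−p)·3 ⟹ (-1) + 0p = 3 + (-5)p ⟹ p = 4/5.
Alice indifferent between A and B: q·(-4) + (1−q)·1 = q·(-2) + (1−q)·(-2) ⟹ 1 + (-5)q = (-2) + 0q ⟹ q = 3/5.

p = 4/5, q = 3/5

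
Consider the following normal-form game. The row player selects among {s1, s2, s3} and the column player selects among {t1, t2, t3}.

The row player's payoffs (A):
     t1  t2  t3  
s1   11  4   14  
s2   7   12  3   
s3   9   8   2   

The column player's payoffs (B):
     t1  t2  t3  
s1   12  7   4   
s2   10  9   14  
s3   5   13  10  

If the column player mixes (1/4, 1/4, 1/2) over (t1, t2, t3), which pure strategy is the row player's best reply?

s1

Compute the row player's expected payoff from each pure strategy against the given mix.
s1: (1/4)·11 + (1/4)·4 + (1/2)·14 = 43/4
s2: (1/4)·7 + (1/4)·12 + (1/2)·3 = 25/4
s3: (1/4)·9 + (1/4)·8 + (1/2)·2 = 21/4
Highest expected payoff is 43/4, from s1.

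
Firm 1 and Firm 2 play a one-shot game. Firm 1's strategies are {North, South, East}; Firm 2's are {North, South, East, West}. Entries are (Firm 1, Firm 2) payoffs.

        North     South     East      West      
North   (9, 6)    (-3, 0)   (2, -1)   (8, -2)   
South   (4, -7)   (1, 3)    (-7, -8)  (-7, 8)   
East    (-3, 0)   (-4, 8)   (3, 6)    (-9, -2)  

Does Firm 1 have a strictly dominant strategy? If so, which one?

No strictly dominant strategy

A strategy is strictly dominant if it gives Firm 1 a strictly higher payoff than every other strategy, against every choice by the opponent.
North is not dominant: against South, South gives 1 > -3.
South is not dominant: against North, North gives 9 > 4.
East is not dominant: against North, North gives 9 > -3.
No single strategy is best against every opponent action.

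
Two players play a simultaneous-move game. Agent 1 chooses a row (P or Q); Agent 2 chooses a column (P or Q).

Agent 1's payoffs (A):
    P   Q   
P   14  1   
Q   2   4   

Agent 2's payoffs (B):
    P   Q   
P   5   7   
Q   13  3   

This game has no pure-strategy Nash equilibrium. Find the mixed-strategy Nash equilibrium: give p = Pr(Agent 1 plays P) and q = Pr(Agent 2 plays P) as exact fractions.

Each player's mixing probability is pinned down by making the *other* player indifferent.
Agent 2 indifferent between P and Q: p·5 + (1−p)·13 = p·7 + (1−p)·3 ⟹ 13 + (-8)p = 3 + 4p ⟹ p = 5/6.
Agent 1 indifferent between P and Q: q·14 + (1−q)·1 = q·2 + (1−q)·4 ⟹ 1 + 13q = 4 + (-2)q ⟹ q = 1/5.

p = 5/6, q = 1/5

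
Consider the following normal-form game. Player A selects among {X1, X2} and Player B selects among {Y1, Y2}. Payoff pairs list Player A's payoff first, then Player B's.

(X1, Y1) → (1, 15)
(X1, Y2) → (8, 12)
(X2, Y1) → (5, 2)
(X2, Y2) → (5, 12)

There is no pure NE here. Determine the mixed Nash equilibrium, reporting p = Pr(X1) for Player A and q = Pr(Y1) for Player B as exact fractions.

p = 10/13, q = 3/7

In a mixed NE each player is indifferent between their pure strategies, so the opponent's mix sets the indifference.
Player B indifferent between Y1 and Y2: p·15 + (1−p)·2 = p·12 + (1−p)·12 ⟹ 2 + 13p = 12 + 0p ⟹ p = 10/13.
Player A indifferent between X1 and X2: q·1 + (1−q)·8 = q·5 + (1−q)·5 ⟹ 8 + (-7)q = 5 + 0q ⟹ q = 3/7.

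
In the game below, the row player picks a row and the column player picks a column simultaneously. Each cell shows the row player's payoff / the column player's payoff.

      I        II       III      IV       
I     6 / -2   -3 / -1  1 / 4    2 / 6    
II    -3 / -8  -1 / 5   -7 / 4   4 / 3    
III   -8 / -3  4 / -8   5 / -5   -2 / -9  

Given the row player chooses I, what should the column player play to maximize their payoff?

With the row player fixed at I, the column player's payoffs are: I → -2, II → -1, III → 4, IV → 6.
The maximum is 6, achieved by IV.

IV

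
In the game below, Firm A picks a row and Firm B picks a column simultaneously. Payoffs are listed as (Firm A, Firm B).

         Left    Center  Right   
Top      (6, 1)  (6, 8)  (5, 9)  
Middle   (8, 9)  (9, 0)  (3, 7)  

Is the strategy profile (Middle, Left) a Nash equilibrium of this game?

Holding Firm B at Left: Firm A gets 8 from Middle, versus 6 from Top. No profitable deviation for Firm A.
Holding Firm A at Middle: Firm B gets 9 from Left, versus 0 from Center, 7 from Right. No profitable deviation for Firm B either.

Yes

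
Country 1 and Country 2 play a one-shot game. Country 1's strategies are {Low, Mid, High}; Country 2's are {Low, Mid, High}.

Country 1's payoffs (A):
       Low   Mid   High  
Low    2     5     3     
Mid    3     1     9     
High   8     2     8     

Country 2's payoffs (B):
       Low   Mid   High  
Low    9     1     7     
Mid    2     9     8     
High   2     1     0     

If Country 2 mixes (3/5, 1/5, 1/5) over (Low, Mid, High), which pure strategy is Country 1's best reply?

High

Country 1's best reply maximizes expected payoff against the mix.
Low: (3/5)·2 + (1/5)·5 + (1/5)·3 = 14/5
Mid: (3/5)·3 + (1/5)·1 + (1/5)·9 = 19/5
High: (3/5)·8 + (1/5)·2 + (1/5)·8 = 34/5
Highest expected payoff is 34/5, from High.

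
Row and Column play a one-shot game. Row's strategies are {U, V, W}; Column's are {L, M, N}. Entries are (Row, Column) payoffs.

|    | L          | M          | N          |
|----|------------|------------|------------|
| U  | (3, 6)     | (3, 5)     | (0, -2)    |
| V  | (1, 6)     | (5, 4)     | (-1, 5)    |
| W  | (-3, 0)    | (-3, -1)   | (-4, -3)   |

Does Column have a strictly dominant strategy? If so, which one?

Check whether one of Column's strategies beats all alternatives regardless of what the opponent does.
L strictly dominates: vs U: 6 > each of {5, -2}; vs V: 6 > each of {4, 5}; vs W: 0 > each of {-1, -3}.

L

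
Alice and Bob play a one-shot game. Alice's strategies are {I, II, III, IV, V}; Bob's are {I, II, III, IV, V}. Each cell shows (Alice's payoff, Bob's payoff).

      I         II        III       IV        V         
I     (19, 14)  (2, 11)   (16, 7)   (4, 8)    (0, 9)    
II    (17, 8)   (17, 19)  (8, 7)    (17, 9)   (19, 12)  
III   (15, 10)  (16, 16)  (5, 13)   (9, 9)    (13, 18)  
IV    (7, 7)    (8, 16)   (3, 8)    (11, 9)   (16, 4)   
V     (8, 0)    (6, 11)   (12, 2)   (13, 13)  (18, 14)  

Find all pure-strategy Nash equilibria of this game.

Find each player's best response to every opponent strategy; NE are the intersections.
Alice's best responses — vs I: I (payoff 19); vs II: II (payoff 17); vs III: I (payoff 16); vs IV: II (payoff 17); vs V: II (payoff 19).
Bob's best responses — vs I: I (payoff 14); vs II: II (payoff 19); vs III: V (payoff 18); vs IV: II (payoff 16); vs V: V (payoff 14).
Mutual best responses occur at (I, I) and (II, II); at each, neither player gains by switching.

(I, I) and (II, II)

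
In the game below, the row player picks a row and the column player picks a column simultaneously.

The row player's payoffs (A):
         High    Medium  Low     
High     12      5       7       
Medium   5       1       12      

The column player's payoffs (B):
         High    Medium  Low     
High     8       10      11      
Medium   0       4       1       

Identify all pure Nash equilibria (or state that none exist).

Check mutual best responses: a cell is a NE iff neither player can gain by unilaterally deviating.
The row player's best responses — vs High: High (payoff 12); vs Medium: High (payoff 5); vs Low: Medium (payoff 12).
The column player's best responses — vs High: Low (payoff 11); vs Medium: Medium (payoff 4).
No cell has both players best-responding. For instance, the row player's best reply to High is High, but against High the column player prefers Low over High.

There is no pure-strategy Nash equilibrium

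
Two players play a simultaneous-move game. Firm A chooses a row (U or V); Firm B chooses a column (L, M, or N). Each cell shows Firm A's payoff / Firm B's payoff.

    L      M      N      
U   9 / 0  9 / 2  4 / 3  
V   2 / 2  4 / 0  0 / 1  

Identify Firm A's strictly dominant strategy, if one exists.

A strategy is strictly dominant if it gives Firm A a strictly higher payoff than every other strategy, against every choice by the opponent.
U strictly dominates: vs L: 9 > 2; vs M: 9 > 4; vs N: 4 > 0.

U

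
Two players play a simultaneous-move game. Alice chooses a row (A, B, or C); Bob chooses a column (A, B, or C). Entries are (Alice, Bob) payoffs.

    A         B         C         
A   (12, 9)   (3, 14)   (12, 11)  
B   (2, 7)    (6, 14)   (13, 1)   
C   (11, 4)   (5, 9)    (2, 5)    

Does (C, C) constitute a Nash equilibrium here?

Holding Bob at C: Alice gets 2 from C but could get 13 by switching to B. Alice has a profitable deviation.

No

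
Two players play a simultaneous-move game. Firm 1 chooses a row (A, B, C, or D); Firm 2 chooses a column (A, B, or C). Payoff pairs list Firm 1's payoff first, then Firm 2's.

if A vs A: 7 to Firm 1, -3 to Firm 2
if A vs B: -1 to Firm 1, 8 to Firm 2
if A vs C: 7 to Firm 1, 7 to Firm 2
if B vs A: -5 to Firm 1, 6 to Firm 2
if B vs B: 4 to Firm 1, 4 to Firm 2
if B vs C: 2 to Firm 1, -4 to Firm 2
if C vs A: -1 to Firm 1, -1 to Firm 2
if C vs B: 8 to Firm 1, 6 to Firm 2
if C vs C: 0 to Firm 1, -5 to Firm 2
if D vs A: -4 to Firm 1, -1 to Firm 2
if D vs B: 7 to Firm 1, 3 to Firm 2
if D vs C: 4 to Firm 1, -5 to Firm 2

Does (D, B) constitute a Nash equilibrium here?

No

Holding Firm 2 at B: Firm 1 gets 7 from D but could get 8 by switching to C. Firm 1 has a profitable deviation.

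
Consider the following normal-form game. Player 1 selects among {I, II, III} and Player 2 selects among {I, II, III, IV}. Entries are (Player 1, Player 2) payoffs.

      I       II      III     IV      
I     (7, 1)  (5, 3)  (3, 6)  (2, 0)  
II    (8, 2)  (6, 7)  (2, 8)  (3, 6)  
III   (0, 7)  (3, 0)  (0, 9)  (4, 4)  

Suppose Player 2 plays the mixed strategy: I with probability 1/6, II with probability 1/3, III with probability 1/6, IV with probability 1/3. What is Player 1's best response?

II

Compute Player 1's expected payoff from each pure strategy against the given mix.
I: (1/6)·7 + (1/3)·5 + (1/6)·3 + (1/3)·2 = 4
II: (1/6)·8 + (1/3)·6 + (1/6)·2 + (1/3)·3 = 14/3
III: (1/6)·0 + (1/3)·3 + (1/6)·0 + (1/3)·4 = 7/3
Highest expected payoff is 14/3, from II.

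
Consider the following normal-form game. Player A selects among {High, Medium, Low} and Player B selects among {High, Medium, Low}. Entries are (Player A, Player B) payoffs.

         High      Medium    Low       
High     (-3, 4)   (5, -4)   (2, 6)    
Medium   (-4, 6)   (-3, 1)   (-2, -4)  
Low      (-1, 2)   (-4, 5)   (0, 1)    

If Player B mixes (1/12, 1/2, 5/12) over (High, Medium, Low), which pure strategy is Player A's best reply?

High

Compute Player A's expected payoff from each pure strategy against the given mix.
High: (1/12)·(-3) + (1/2)·5 + (5/12)·2 = 37/12
Medium: (1/12)·(-4) + (1/2)·(-3) + (5/12)·(-2) = -8/3
Low: (1/12)·(-1) + (1/2)·(-4) + (5/12)·0 = -25/12
Highest expected payoff is 37/12, from High.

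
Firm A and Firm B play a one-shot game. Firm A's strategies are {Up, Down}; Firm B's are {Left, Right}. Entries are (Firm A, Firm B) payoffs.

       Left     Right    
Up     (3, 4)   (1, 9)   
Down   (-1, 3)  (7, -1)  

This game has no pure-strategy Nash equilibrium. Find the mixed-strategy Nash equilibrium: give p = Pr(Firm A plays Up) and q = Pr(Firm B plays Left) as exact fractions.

In a mixed NE each player is indifferent between their pure strategies, so the opponent's mix sets the indifference.
Firm B indifferent between Left and Right: p·4 + (1−p)·3 = p·9 + (1−p)·(-1) ⟹ 3 + 1p = (-1) + 10p ⟹ p = 4/9.
Firm A indifferent between Up and Down: q·3 + (1−q)·1 = q·(-1) + (1−q)·7 ⟹ 1 + 2q = 7 + (-8)q ⟹ q = 3/5.

p = 4/9, q = 3/5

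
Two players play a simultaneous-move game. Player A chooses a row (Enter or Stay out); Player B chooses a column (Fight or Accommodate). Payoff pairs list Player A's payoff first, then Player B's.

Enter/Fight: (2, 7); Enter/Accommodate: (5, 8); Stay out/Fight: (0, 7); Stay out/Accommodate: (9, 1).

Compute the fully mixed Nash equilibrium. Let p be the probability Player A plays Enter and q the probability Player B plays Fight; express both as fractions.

p = 6/7, q = 2/3

Each player's mixing probability is pinned down by making the *other* player indifferent.
Player B indifferent between Fight and Accommodate: p·7 + (1−p)·7 = p·8 + (1−p)·1 ⟹ 7 + 0p = 1 + 7p ⟹ p = 6/7.
Player A indifferent between Enter and Stay out: q·2 + (1−q)·5 = q·0 + (1−q)·9 ⟹ 5 + (-3)q = 9 + (-9)q ⟹ q = 2/3.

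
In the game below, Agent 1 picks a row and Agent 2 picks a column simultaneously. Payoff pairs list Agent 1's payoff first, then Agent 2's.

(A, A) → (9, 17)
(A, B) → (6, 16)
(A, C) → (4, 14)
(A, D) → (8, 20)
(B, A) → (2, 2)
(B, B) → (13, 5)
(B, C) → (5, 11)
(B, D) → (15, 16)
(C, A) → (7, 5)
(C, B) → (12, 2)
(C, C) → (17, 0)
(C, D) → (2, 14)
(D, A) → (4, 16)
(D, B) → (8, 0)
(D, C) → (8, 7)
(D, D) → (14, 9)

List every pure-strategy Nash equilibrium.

(B, D)

Check mutual best responses: a cell is a NE iff neither player can gain by unilaterally deviating.
Agent 1's best responses — vs A: A (payoff 9); vs B: B (payoff 13); vs C: C (payoff 17); vs D: B (payoff 15).
Agent 2's best responses — vs A: D (payoff 20); vs B: D (payoff 16); vs C: D (payoff 14); vs D: A (payoff 16).
The only mutual best response is (B, D); neither player gains by switching there.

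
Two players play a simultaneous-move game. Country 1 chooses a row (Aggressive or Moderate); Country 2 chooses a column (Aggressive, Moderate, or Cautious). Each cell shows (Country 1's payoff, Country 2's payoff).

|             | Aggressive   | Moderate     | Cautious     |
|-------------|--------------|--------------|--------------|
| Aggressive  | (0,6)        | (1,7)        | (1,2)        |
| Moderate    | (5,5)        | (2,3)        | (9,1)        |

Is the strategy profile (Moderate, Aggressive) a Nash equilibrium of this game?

Yes

Holding Country 2 at Aggressive: Country 1 gets 5 from Moderate, versus 0 from Aggressive. No profitable deviation for Country 1.
Holding Country 1 at Moderate: Country 2 gets 5 from Aggressive, versus 3 from Moderate, 1 from Cautious. No profitable deviation for Country 2 either.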